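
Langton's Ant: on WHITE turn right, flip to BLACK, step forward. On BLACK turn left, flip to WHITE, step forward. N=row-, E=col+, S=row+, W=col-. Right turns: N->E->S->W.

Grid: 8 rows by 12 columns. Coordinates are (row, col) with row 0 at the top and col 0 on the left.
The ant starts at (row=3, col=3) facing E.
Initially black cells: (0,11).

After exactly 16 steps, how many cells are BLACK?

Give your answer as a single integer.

Answer: 9

Derivation:
Step 1: on WHITE (3,3): turn R to S, flip to black, move to (4,3). |black|=2
Step 2: on WHITE (4,3): turn R to W, flip to black, move to (4,2). |black|=3
Step 3: on WHITE (4,2): turn R to N, flip to black, move to (3,2). |black|=4
Step 4: on WHITE (3,2): turn R to E, flip to black, move to (3,3). |black|=5
Step 5: on BLACK (3,3): turn L to N, flip to white, move to (2,3). |black|=4
Step 6: on WHITE (2,3): turn R to E, flip to black, move to (2,4). |black|=5
Step 7: on WHITE (2,4): turn R to S, flip to black, move to (3,4). |black|=6
Step 8: on WHITE (3,4): turn R to W, flip to black, move to (3,3). |black|=7
Step 9: on WHITE (3,3): turn R to N, flip to black, move to (2,3). |black|=8
Step 10: on BLACK (2,3): turn L to W, flip to white, move to (2,2). |black|=7
Step 11: on WHITE (2,2): turn R to N, flip to black, move to (1,2). |black|=8
Step 12: on WHITE (1,2): turn R to E, flip to black, move to (1,3). |black|=9
Step 13: on WHITE (1,3): turn R to S, flip to black, move to (2,3). |black|=10
Step 14: on WHITE (2,3): turn R to W, flip to black, move to (2,2). |black|=11
Step 15: on BLACK (2,2): turn L to S, flip to white, move to (3,2). |black|=10
Step 16: on BLACK (3,2): turn L to E, flip to white, move to (3,3). |black|=9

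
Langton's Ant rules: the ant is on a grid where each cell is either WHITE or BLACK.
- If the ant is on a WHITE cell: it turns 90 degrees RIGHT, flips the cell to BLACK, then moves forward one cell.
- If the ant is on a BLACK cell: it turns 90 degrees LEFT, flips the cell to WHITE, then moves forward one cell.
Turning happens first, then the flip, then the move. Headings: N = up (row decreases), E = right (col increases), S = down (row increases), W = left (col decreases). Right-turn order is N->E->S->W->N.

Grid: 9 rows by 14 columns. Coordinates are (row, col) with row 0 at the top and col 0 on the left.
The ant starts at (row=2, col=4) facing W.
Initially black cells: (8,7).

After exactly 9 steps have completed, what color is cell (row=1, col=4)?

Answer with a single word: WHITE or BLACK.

Step 1: on WHITE (2,4): turn R to N, flip to black, move to (1,4). |black|=2
Step 2: on WHITE (1,4): turn R to E, flip to black, move to (1,5). |black|=3
Step 3: on WHITE (1,5): turn R to S, flip to black, move to (2,5). |black|=4
Step 4: on WHITE (2,5): turn R to W, flip to black, move to (2,4). |black|=5
Step 5: on BLACK (2,4): turn L to S, flip to white, move to (3,4). |black|=4
Step 6: on WHITE (3,4): turn R to W, flip to black, move to (3,3). |black|=5
Step 7: on WHITE (3,3): turn R to N, flip to black, move to (2,3). |black|=6
Step 8: on WHITE (2,3): turn R to E, flip to black, move to (2,4). |black|=7
Step 9: on WHITE (2,4): turn R to S, flip to black, move to (3,4). |black|=8

Answer: BLACK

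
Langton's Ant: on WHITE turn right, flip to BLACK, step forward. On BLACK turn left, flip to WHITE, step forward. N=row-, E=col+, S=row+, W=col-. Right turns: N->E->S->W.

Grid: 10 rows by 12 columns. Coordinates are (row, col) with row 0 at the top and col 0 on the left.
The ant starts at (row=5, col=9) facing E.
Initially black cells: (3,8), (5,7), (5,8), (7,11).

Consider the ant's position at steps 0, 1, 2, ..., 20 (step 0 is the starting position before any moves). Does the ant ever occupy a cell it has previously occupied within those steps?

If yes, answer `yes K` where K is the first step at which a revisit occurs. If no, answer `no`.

Step 1: on WHITE (5,9): turn R to S, flip to black, move to (6,9). |black|=5 — new cell
Step 2: on WHITE (6,9): turn R to W, flip to black, move to (6,8). |black|=6 — new cell
Step 3: on WHITE (6,8): turn R to N, flip to black, move to (5,8). |black|=7 — new cell
Step 4: on BLACK (5,8): turn L to W, flip to white, move to (5,7). |black|=6 — new cell
Step 5: on BLACK (5,7): turn L to S, flip to white, move to (6,7). |black|=5 — new cell
Step 6: on WHITE (6,7): turn R to W, flip to black, move to (6,6). |black|=6 — new cell
Step 7: on WHITE (6,6): turn R to N, flip to black, move to (5,6). |black|=7 — new cell
Step 8: on WHITE (5,6): turn R to E, flip to black, move to (5,7). |black|=8 — REVISIT

Answer: yes 8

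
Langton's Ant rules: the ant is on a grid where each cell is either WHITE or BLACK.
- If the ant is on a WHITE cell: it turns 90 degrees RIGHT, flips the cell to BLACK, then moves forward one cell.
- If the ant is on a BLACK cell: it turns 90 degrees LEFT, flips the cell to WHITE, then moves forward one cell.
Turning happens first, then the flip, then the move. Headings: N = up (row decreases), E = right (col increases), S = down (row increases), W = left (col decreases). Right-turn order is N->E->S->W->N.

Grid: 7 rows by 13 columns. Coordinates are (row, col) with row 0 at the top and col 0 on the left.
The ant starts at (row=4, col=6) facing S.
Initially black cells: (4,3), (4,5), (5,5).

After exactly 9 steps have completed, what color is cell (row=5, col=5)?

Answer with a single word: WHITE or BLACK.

Answer: BLACK

Derivation:
Step 1: on WHITE (4,6): turn R to W, flip to black, move to (4,5). |black|=4
Step 2: on BLACK (4,5): turn L to S, flip to white, move to (5,5). |black|=3
Step 3: on BLACK (5,5): turn L to E, flip to white, move to (5,6). |black|=2
Step 4: on WHITE (5,6): turn R to S, flip to black, move to (6,6). |black|=3
Step 5: on WHITE (6,6): turn R to W, flip to black, move to (6,5). |black|=4
Step 6: on WHITE (6,5): turn R to N, flip to black, move to (5,5). |black|=5
Step 7: on WHITE (5,5): turn R to E, flip to black, move to (5,6). |black|=6
Step 8: on BLACK (5,6): turn L to N, flip to white, move to (4,6). |black|=5
Step 9: on BLACK (4,6): turn L to W, flip to white, move to (4,5). |black|=4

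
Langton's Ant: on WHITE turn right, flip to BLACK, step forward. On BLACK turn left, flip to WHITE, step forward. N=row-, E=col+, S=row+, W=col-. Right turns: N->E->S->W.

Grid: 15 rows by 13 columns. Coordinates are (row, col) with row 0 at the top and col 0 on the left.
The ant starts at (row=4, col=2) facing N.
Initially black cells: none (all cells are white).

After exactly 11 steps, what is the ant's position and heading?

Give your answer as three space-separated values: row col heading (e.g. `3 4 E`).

Answer: 5 0 W

Derivation:
Step 1: on WHITE (4,2): turn R to E, flip to black, move to (4,3). |black|=1
Step 2: on WHITE (4,3): turn R to S, flip to black, move to (5,3). |black|=2
Step 3: on WHITE (5,3): turn R to W, flip to black, move to (5,2). |black|=3
Step 4: on WHITE (5,2): turn R to N, flip to black, move to (4,2). |black|=4
Step 5: on BLACK (4,2): turn L to W, flip to white, move to (4,1). |black|=3
Step 6: on WHITE (4,1): turn R to N, flip to black, move to (3,1). |black|=4
Step 7: on WHITE (3,1): turn R to E, flip to black, move to (3,2). |black|=5
Step 8: on WHITE (3,2): turn R to S, flip to black, move to (4,2). |black|=6
Step 9: on WHITE (4,2): turn R to W, flip to black, move to (4,1). |black|=7
Step 10: on BLACK (4,1): turn L to S, flip to white, move to (5,1). |black|=6
Step 11: on WHITE (5,1): turn R to W, flip to black, move to (5,0). |black|=7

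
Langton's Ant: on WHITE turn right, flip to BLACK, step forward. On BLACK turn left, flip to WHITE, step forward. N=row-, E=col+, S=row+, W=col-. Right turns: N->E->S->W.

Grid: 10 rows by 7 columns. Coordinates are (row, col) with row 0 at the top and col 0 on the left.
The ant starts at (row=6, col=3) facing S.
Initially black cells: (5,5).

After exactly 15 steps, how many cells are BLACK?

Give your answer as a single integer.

Answer: 10

Derivation:
Step 1: on WHITE (6,3): turn R to W, flip to black, move to (6,2). |black|=2
Step 2: on WHITE (6,2): turn R to N, flip to black, move to (5,2). |black|=3
Step 3: on WHITE (5,2): turn R to E, flip to black, move to (5,3). |black|=4
Step 4: on WHITE (5,3): turn R to S, flip to black, move to (6,3). |black|=5
Step 5: on BLACK (6,3): turn L to E, flip to white, move to (6,4). |black|=4
Step 6: on WHITE (6,4): turn R to S, flip to black, move to (7,4). |black|=5
Step 7: on WHITE (7,4): turn R to W, flip to black, move to (7,3). |black|=6
Step 8: on WHITE (7,3): turn R to N, flip to black, move to (6,3). |black|=7
Step 9: on WHITE (6,3): turn R to E, flip to black, move to (6,4). |black|=8
Step 10: on BLACK (6,4): turn L to N, flip to white, move to (5,4). |black|=7
Step 11: on WHITE (5,4): turn R to E, flip to black, move to (5,5). |black|=8
Step 12: on BLACK (5,5): turn L to N, flip to white, move to (4,5). |black|=7
Step 13: on WHITE (4,5): turn R to E, flip to black, move to (4,6). |black|=8
Step 14: on WHITE (4,6): turn R to S, flip to black, move to (5,6). |black|=9
Step 15: on WHITE (5,6): turn R to W, flip to black, move to (5,5). |black|=10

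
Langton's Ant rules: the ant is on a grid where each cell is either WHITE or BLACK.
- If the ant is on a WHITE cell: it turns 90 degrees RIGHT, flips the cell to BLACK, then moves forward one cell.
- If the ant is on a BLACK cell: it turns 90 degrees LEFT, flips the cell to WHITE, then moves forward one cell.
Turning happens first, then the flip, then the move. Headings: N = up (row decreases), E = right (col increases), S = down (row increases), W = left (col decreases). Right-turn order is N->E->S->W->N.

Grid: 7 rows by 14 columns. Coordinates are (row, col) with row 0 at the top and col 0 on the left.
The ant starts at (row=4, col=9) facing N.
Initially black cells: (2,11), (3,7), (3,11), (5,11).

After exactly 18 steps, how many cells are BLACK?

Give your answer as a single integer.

Step 1: on WHITE (4,9): turn R to E, flip to black, move to (4,10). |black|=5
Step 2: on WHITE (4,10): turn R to S, flip to black, move to (5,10). |black|=6
Step 3: on WHITE (5,10): turn R to W, flip to black, move to (5,9). |black|=7
Step 4: on WHITE (5,9): turn R to N, flip to black, move to (4,9). |black|=8
Step 5: on BLACK (4,9): turn L to W, flip to white, move to (4,8). |black|=7
Step 6: on WHITE (4,8): turn R to N, flip to black, move to (3,8). |black|=8
Step 7: on WHITE (3,8): turn R to E, flip to black, move to (3,9). |black|=9
Step 8: on WHITE (3,9): turn R to S, flip to black, move to (4,9). |black|=10
Step 9: on WHITE (4,9): turn R to W, flip to black, move to (4,8). |black|=11
Step 10: on BLACK (4,8): turn L to S, flip to white, move to (5,8). |black|=10
Step 11: on WHITE (5,8): turn R to W, flip to black, move to (5,7). |black|=11
Step 12: on WHITE (5,7): turn R to N, flip to black, move to (4,7). |black|=12
Step 13: on WHITE (4,7): turn R to E, flip to black, move to (4,8). |black|=13
Step 14: on WHITE (4,8): turn R to S, flip to black, move to (5,8). |black|=14
Step 15: on BLACK (5,8): turn L to E, flip to white, move to (5,9). |black|=13
Step 16: on BLACK (5,9): turn L to N, flip to white, move to (4,9). |black|=12
Step 17: on BLACK (4,9): turn L to W, flip to white, move to (4,8). |black|=11
Step 18: on BLACK (4,8): turn L to S, flip to white, move to (5,8). |black|=10

Answer: 10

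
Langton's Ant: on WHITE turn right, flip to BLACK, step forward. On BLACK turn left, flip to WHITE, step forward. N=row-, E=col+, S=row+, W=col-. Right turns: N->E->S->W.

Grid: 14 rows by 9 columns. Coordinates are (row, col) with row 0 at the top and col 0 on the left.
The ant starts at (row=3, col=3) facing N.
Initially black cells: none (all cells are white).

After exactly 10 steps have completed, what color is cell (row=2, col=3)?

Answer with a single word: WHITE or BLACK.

Step 1: on WHITE (3,3): turn R to E, flip to black, move to (3,4). |black|=1
Step 2: on WHITE (3,4): turn R to S, flip to black, move to (4,4). |black|=2
Step 3: on WHITE (4,4): turn R to W, flip to black, move to (4,3). |black|=3
Step 4: on WHITE (4,3): turn R to N, flip to black, move to (3,3). |black|=4
Step 5: on BLACK (3,3): turn L to W, flip to white, move to (3,2). |black|=3
Step 6: on WHITE (3,2): turn R to N, flip to black, move to (2,2). |black|=4
Step 7: on WHITE (2,2): turn R to E, flip to black, move to (2,3). |black|=5
Step 8: on WHITE (2,3): turn R to S, flip to black, move to (3,3). |black|=6
Step 9: on WHITE (3,3): turn R to W, flip to black, move to (3,2). |black|=7
Step 10: on BLACK (3,2): turn L to S, flip to white, move to (4,2). |black|=6

Answer: BLACK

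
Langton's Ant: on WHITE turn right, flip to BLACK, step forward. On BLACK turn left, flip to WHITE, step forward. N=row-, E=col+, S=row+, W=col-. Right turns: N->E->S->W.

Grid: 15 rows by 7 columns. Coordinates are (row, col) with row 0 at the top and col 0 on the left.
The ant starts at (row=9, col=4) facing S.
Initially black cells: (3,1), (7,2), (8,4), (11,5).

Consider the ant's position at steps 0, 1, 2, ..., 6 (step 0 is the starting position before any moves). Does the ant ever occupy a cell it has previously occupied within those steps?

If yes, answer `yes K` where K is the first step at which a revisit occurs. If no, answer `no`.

Step 1: on WHITE (9,4): turn R to W, flip to black, move to (9,3). |black|=5 — new cell
Step 2: on WHITE (9,3): turn R to N, flip to black, move to (8,3). |black|=6 — new cell
Step 3: on WHITE (8,3): turn R to E, flip to black, move to (8,4). |black|=7 — new cell
Step 4: on BLACK (8,4): turn L to N, flip to white, move to (7,4). |black|=6 — new cell
Step 5: on WHITE (7,4): turn R to E, flip to black, move to (7,5). |black|=7 — new cell
Step 6: on WHITE (7,5): turn R to S, flip to black, move to (8,5). |black|=8 — new cell
No revisit within 6 steps.

Answer: no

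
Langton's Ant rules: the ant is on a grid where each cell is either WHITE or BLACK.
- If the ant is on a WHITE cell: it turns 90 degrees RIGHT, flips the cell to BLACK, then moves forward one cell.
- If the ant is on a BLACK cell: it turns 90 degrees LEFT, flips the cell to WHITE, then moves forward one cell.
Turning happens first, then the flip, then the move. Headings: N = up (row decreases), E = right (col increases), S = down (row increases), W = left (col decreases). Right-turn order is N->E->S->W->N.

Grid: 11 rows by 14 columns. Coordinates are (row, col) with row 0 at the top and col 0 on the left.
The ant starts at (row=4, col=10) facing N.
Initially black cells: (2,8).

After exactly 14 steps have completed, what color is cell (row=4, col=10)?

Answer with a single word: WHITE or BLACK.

Answer: BLACK

Derivation:
Step 1: on WHITE (4,10): turn R to E, flip to black, move to (4,11). |black|=2
Step 2: on WHITE (4,11): turn R to S, flip to black, move to (5,11). |black|=3
Step 3: on WHITE (5,11): turn R to W, flip to black, move to (5,10). |black|=4
Step 4: on WHITE (5,10): turn R to N, flip to black, move to (4,10). |black|=5
Step 5: on BLACK (4,10): turn L to W, flip to white, move to (4,9). |black|=4
Step 6: on WHITE (4,9): turn R to N, flip to black, move to (3,9). |black|=5
Step 7: on WHITE (3,9): turn R to E, flip to black, move to (3,10). |black|=6
Step 8: on WHITE (3,10): turn R to S, flip to black, move to (4,10). |black|=7
Step 9: on WHITE (4,10): turn R to W, flip to black, move to (4,9). |black|=8
Step 10: on BLACK (4,9): turn L to S, flip to white, move to (5,9). |black|=7
Step 11: on WHITE (5,9): turn R to W, flip to black, move to (5,8). |black|=8
Step 12: on WHITE (5,8): turn R to N, flip to black, move to (4,8). |black|=9
Step 13: on WHITE (4,8): turn R to E, flip to black, move to (4,9). |black|=10
Step 14: on WHITE (4,9): turn R to S, flip to black, move to (5,9). |black|=11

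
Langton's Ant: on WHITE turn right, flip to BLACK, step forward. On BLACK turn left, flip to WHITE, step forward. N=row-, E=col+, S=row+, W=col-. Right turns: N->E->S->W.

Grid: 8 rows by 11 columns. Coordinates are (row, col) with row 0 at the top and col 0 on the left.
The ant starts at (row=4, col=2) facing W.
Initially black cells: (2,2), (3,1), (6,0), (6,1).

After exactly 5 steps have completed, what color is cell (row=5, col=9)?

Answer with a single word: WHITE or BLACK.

Step 1: on WHITE (4,2): turn R to N, flip to black, move to (3,2). |black|=5
Step 2: on WHITE (3,2): turn R to E, flip to black, move to (3,3). |black|=6
Step 3: on WHITE (3,3): turn R to S, flip to black, move to (4,3). |black|=7
Step 4: on WHITE (4,3): turn R to W, flip to black, move to (4,2). |black|=8
Step 5: on BLACK (4,2): turn L to S, flip to white, move to (5,2). |black|=7

Answer: WHITE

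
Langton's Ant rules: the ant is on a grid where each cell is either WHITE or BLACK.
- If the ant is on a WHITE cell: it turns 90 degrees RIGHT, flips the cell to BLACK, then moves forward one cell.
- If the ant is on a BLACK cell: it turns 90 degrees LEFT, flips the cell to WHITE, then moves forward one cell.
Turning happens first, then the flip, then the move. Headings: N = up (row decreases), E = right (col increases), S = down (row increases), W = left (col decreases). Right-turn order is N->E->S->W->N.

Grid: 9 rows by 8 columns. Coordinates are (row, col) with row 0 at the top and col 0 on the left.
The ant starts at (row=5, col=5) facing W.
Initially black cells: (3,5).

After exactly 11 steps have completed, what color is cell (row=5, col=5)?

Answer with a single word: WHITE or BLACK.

Answer: BLACK

Derivation:
Step 1: on WHITE (5,5): turn R to N, flip to black, move to (4,5). |black|=2
Step 2: on WHITE (4,5): turn R to E, flip to black, move to (4,6). |black|=3
Step 3: on WHITE (4,6): turn R to S, flip to black, move to (5,6). |black|=4
Step 4: on WHITE (5,6): turn R to W, flip to black, move to (5,5). |black|=5
Step 5: on BLACK (5,5): turn L to S, flip to white, move to (6,5). |black|=4
Step 6: on WHITE (6,5): turn R to W, flip to black, move to (6,4). |black|=5
Step 7: on WHITE (6,4): turn R to N, flip to black, move to (5,4). |black|=6
Step 8: on WHITE (5,4): turn R to E, flip to black, move to (5,5). |black|=7
Step 9: on WHITE (5,5): turn R to S, flip to black, move to (6,5). |black|=8
Step 10: on BLACK (6,5): turn L to E, flip to white, move to (6,6). |black|=7
Step 11: on WHITE (6,6): turn R to S, flip to black, move to (7,6). |black|=8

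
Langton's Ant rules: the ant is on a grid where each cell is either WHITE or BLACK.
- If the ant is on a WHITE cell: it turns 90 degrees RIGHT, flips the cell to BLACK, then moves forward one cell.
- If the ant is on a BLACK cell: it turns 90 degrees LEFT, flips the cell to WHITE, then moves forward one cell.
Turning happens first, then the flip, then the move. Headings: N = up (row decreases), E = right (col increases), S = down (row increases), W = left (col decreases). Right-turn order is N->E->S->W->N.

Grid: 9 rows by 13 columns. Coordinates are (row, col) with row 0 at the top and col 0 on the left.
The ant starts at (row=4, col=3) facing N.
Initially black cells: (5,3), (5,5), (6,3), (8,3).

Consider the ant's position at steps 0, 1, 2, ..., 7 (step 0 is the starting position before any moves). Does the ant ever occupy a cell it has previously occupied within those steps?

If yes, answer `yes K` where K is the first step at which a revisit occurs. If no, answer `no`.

Answer: no

Derivation:
Step 1: on WHITE (4,3): turn R to E, flip to black, move to (4,4). |black|=5 — new cell
Step 2: on WHITE (4,4): turn R to S, flip to black, move to (5,4). |black|=6 — new cell
Step 3: on WHITE (5,4): turn R to W, flip to black, move to (5,3). |black|=7 — new cell
Step 4: on BLACK (5,3): turn L to S, flip to white, move to (6,3). |black|=6 — new cell
Step 5: on BLACK (6,3): turn L to E, flip to white, move to (6,4). |black|=5 — new cell
Step 6: on WHITE (6,4): turn R to S, flip to black, move to (7,4). |black|=6 — new cell
Step 7: on WHITE (7,4): turn R to W, flip to black, move to (7,3). |black|=7 — new cell
No revisit within 7 steps.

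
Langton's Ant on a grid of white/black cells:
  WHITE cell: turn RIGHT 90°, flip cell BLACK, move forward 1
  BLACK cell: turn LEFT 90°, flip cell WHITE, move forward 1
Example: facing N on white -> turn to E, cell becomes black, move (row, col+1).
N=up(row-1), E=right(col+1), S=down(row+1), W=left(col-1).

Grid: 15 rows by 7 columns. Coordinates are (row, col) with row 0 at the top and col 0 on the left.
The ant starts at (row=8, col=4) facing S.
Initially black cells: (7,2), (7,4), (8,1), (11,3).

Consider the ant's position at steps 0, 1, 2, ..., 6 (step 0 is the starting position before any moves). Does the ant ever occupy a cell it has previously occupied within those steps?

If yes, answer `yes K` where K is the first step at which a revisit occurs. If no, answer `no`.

Step 1: on WHITE (8,4): turn R to W, flip to black, move to (8,3). |black|=5 — new cell
Step 2: on WHITE (8,3): turn R to N, flip to black, move to (7,3). |black|=6 — new cell
Step 3: on WHITE (7,3): turn R to E, flip to black, move to (7,4). |black|=7 — new cell
Step 4: on BLACK (7,4): turn L to N, flip to white, move to (6,4). |black|=6 — new cell
Step 5: on WHITE (6,4): turn R to E, flip to black, move to (6,5). |black|=7 — new cell
Step 6: on WHITE (6,5): turn R to S, flip to black, move to (7,5). |black|=8 — new cell
No revisit within 6 steps.

Answer: no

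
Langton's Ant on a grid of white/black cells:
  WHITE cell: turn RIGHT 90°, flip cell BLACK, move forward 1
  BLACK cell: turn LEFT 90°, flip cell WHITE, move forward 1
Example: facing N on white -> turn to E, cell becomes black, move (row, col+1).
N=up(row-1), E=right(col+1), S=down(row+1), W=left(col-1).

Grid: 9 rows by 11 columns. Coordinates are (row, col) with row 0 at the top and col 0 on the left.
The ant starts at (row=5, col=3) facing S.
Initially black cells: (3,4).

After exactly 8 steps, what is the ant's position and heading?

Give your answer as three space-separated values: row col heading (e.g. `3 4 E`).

Answer: 5 3 N

Derivation:
Step 1: on WHITE (5,3): turn R to W, flip to black, move to (5,2). |black|=2
Step 2: on WHITE (5,2): turn R to N, flip to black, move to (4,2). |black|=3
Step 3: on WHITE (4,2): turn R to E, flip to black, move to (4,3). |black|=4
Step 4: on WHITE (4,3): turn R to S, flip to black, move to (5,3). |black|=5
Step 5: on BLACK (5,3): turn L to E, flip to white, move to (5,4). |black|=4
Step 6: on WHITE (5,4): turn R to S, flip to black, move to (6,4). |black|=5
Step 7: on WHITE (6,4): turn R to W, flip to black, move to (6,3). |black|=6
Step 8: on WHITE (6,3): turn R to N, flip to black, move to (5,3). |black|=7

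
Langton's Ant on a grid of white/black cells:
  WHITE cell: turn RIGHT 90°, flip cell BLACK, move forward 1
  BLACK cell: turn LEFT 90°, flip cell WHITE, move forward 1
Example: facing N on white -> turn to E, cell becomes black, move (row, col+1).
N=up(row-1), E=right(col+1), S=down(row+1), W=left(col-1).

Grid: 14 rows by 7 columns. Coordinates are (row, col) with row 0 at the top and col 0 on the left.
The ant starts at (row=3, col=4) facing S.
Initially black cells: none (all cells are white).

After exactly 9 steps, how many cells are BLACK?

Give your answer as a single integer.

Step 1: on WHITE (3,4): turn R to W, flip to black, move to (3,3). |black|=1
Step 2: on WHITE (3,3): turn R to N, flip to black, move to (2,3). |black|=2
Step 3: on WHITE (2,3): turn R to E, flip to black, move to (2,4). |black|=3
Step 4: on WHITE (2,4): turn R to S, flip to black, move to (3,4). |black|=4
Step 5: on BLACK (3,4): turn L to E, flip to white, move to (3,5). |black|=3
Step 6: on WHITE (3,5): turn R to S, flip to black, move to (4,5). |black|=4
Step 7: on WHITE (4,5): turn R to W, flip to black, move to (4,4). |black|=5
Step 8: on WHITE (4,4): turn R to N, flip to black, move to (3,4). |black|=6
Step 9: on WHITE (3,4): turn R to E, flip to black, move to (3,5). |black|=7

Answer: 7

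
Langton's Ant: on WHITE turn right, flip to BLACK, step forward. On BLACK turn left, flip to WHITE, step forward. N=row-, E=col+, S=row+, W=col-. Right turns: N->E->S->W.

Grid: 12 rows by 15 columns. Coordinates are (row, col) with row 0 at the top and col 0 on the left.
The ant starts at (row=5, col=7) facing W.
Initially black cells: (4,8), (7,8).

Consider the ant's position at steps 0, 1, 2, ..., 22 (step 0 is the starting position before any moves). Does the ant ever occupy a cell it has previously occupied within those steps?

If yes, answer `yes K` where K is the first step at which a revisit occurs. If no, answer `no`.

Answer: yes 6

Derivation:
Step 1: on WHITE (5,7): turn R to N, flip to black, move to (4,7). |black|=3 — new cell
Step 2: on WHITE (4,7): turn R to E, flip to black, move to (4,8). |black|=4 — new cell
Step 3: on BLACK (4,8): turn L to N, flip to white, move to (3,8). |black|=3 — new cell
Step 4: on WHITE (3,8): turn R to E, flip to black, move to (3,9). |black|=4 — new cell
Step 5: on WHITE (3,9): turn R to S, flip to black, move to (4,9). |black|=5 — new cell
Step 6: on WHITE (4,9): turn R to W, flip to black, move to (4,8). |black|=6 — REVISIT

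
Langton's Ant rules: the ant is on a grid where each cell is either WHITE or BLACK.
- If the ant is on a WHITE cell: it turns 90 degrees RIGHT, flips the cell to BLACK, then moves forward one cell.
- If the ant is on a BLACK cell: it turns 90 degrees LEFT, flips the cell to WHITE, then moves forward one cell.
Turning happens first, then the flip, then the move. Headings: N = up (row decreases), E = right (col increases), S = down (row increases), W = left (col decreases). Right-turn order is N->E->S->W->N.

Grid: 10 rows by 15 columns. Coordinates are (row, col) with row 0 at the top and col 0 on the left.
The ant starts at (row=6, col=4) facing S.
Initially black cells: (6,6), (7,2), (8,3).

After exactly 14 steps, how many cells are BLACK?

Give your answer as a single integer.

Step 1: on WHITE (6,4): turn R to W, flip to black, move to (6,3). |black|=4
Step 2: on WHITE (6,3): turn R to N, flip to black, move to (5,3). |black|=5
Step 3: on WHITE (5,3): turn R to E, flip to black, move to (5,4). |black|=6
Step 4: on WHITE (5,4): turn R to S, flip to black, move to (6,4). |black|=7
Step 5: on BLACK (6,4): turn L to E, flip to white, move to (6,5). |black|=6
Step 6: on WHITE (6,5): turn R to S, flip to black, move to (7,5). |black|=7
Step 7: on WHITE (7,5): turn R to W, flip to black, move to (7,4). |black|=8
Step 8: on WHITE (7,4): turn R to N, flip to black, move to (6,4). |black|=9
Step 9: on WHITE (6,4): turn R to E, flip to black, move to (6,5). |black|=10
Step 10: on BLACK (6,5): turn L to N, flip to white, move to (5,5). |black|=9
Step 11: on WHITE (5,5): turn R to E, flip to black, move to (5,6). |black|=10
Step 12: on WHITE (5,6): turn R to S, flip to black, move to (6,6). |black|=11
Step 13: on BLACK (6,6): turn L to E, flip to white, move to (6,7). |black|=10
Step 14: on WHITE (6,7): turn R to S, flip to black, move to (7,7). |black|=11

Answer: 11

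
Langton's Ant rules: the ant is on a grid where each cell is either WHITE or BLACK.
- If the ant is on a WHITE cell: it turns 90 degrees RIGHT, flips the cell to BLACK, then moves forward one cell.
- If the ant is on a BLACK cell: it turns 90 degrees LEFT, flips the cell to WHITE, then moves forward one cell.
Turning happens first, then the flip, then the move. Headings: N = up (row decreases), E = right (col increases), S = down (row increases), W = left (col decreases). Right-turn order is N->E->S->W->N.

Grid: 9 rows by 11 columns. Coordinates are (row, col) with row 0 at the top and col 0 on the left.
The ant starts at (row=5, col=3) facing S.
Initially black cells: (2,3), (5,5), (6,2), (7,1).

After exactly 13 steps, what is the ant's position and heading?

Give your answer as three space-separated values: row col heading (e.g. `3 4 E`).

Answer: 5 6 E

Derivation:
Step 1: on WHITE (5,3): turn R to W, flip to black, move to (5,2). |black|=5
Step 2: on WHITE (5,2): turn R to N, flip to black, move to (4,2). |black|=6
Step 3: on WHITE (4,2): turn R to E, flip to black, move to (4,3). |black|=7
Step 4: on WHITE (4,3): turn R to S, flip to black, move to (5,3). |black|=8
Step 5: on BLACK (5,3): turn L to E, flip to white, move to (5,4). |black|=7
Step 6: on WHITE (5,4): turn R to S, flip to black, move to (6,4). |black|=8
Step 7: on WHITE (6,4): turn R to W, flip to black, move to (6,3). |black|=9
Step 8: on WHITE (6,3): turn R to N, flip to black, move to (5,3). |black|=10
Step 9: on WHITE (5,3): turn R to E, flip to black, move to (5,4). |black|=11
Step 10: on BLACK (5,4): turn L to N, flip to white, move to (4,4). |black|=10
Step 11: on WHITE (4,4): turn R to E, flip to black, move to (4,5). |black|=11
Step 12: on WHITE (4,5): turn R to S, flip to black, move to (5,5). |black|=12
Step 13: on BLACK (5,5): turn L to E, flip to white, move to (5,6). |black|=11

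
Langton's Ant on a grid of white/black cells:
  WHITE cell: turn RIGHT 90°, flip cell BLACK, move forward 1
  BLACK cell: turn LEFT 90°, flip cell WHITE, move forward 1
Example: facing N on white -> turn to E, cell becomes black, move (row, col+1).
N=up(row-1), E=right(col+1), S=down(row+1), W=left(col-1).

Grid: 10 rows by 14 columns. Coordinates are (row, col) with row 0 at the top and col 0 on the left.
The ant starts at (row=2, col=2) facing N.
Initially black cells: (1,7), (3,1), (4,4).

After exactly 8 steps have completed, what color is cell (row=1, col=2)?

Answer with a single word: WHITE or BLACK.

Answer: BLACK

Derivation:
Step 1: on WHITE (2,2): turn R to E, flip to black, move to (2,3). |black|=4
Step 2: on WHITE (2,3): turn R to S, flip to black, move to (3,3). |black|=5
Step 3: on WHITE (3,3): turn R to W, flip to black, move to (3,2). |black|=6
Step 4: on WHITE (3,2): turn R to N, flip to black, move to (2,2). |black|=7
Step 5: on BLACK (2,2): turn L to W, flip to white, move to (2,1). |black|=6
Step 6: on WHITE (2,1): turn R to N, flip to black, move to (1,1). |black|=7
Step 7: on WHITE (1,1): turn R to E, flip to black, move to (1,2). |black|=8
Step 8: on WHITE (1,2): turn R to S, flip to black, move to (2,2). |black|=9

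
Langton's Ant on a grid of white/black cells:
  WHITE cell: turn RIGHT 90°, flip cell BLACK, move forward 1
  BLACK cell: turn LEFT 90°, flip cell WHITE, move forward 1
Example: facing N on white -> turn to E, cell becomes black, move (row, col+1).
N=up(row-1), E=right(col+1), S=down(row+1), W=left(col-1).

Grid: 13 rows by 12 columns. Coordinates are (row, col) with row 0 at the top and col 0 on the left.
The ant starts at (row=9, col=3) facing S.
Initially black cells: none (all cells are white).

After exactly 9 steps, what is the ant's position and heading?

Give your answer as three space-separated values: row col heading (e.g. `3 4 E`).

Answer: 9 4 E

Derivation:
Step 1: on WHITE (9,3): turn R to W, flip to black, move to (9,2). |black|=1
Step 2: on WHITE (9,2): turn R to N, flip to black, move to (8,2). |black|=2
Step 3: on WHITE (8,2): turn R to E, flip to black, move to (8,3). |black|=3
Step 4: on WHITE (8,3): turn R to S, flip to black, move to (9,3). |black|=4
Step 5: on BLACK (9,3): turn L to E, flip to white, move to (9,4). |black|=3
Step 6: on WHITE (9,4): turn R to S, flip to black, move to (10,4). |black|=4
Step 7: on WHITE (10,4): turn R to W, flip to black, move to (10,3). |black|=5
Step 8: on WHITE (10,3): turn R to N, flip to black, move to (9,3). |black|=6
Step 9: on WHITE (9,3): turn R to E, flip to black, move to (9,4). |black|=7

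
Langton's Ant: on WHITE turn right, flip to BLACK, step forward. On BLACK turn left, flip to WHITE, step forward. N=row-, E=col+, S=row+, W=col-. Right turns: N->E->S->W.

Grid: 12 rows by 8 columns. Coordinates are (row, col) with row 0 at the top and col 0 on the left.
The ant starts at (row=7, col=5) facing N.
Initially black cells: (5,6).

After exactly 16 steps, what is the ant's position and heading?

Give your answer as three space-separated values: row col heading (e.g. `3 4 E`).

Answer: 7 5 N

Derivation:
Step 1: on WHITE (7,5): turn R to E, flip to black, move to (7,6). |black|=2
Step 2: on WHITE (7,6): turn R to S, flip to black, move to (8,6). |black|=3
Step 3: on WHITE (8,6): turn R to W, flip to black, move to (8,5). |black|=4
Step 4: on WHITE (8,5): turn R to N, flip to black, move to (7,5). |black|=5
Step 5: on BLACK (7,5): turn L to W, flip to white, move to (7,4). |black|=4
Step 6: on WHITE (7,4): turn R to N, flip to black, move to (6,4). |black|=5
Step 7: on WHITE (6,4): turn R to E, flip to black, move to (6,5). |black|=6
Step 8: on WHITE (6,5): turn R to S, flip to black, move to (7,5). |black|=7
Step 9: on WHITE (7,5): turn R to W, flip to black, move to (7,4). |black|=8
Step 10: on BLACK (7,4): turn L to S, flip to white, move to (8,4). |black|=7
Step 11: on WHITE (8,4): turn R to W, flip to black, move to (8,3). |black|=8
Step 12: on WHITE (8,3): turn R to N, flip to black, move to (7,3). |black|=9
Step 13: on WHITE (7,3): turn R to E, flip to black, move to (7,4). |black|=10
Step 14: on WHITE (7,4): turn R to S, flip to black, move to (8,4). |black|=11
Step 15: on BLACK (8,4): turn L to E, flip to white, move to (8,5). |black|=10
Step 16: on BLACK (8,5): turn L to N, flip to white, move to (7,5). |black|=9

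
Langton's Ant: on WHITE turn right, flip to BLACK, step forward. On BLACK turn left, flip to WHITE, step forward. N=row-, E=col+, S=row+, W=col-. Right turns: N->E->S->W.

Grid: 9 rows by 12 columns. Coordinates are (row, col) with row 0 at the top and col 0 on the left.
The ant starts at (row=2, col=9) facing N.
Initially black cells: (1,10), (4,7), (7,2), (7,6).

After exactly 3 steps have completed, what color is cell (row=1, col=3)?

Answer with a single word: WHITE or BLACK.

Answer: WHITE

Derivation:
Step 1: on WHITE (2,9): turn R to E, flip to black, move to (2,10). |black|=5
Step 2: on WHITE (2,10): turn R to S, flip to black, move to (3,10). |black|=6
Step 3: on WHITE (3,10): turn R to W, flip to black, move to (3,9). |black|=7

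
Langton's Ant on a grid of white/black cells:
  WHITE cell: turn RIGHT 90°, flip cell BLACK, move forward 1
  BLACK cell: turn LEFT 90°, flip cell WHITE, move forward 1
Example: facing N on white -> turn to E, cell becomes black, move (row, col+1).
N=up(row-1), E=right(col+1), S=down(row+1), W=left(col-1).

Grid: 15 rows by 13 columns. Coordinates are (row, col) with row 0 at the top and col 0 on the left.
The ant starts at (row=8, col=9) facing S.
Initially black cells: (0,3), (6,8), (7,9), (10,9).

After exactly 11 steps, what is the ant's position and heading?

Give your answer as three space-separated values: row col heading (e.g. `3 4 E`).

Step 1: on WHITE (8,9): turn R to W, flip to black, move to (8,8). |black|=5
Step 2: on WHITE (8,8): turn R to N, flip to black, move to (7,8). |black|=6
Step 3: on WHITE (7,8): turn R to E, flip to black, move to (7,9). |black|=7
Step 4: on BLACK (7,9): turn L to N, flip to white, move to (6,9). |black|=6
Step 5: on WHITE (6,9): turn R to E, flip to black, move to (6,10). |black|=7
Step 6: on WHITE (6,10): turn R to S, flip to black, move to (7,10). |black|=8
Step 7: on WHITE (7,10): turn R to W, flip to black, move to (7,9). |black|=9
Step 8: on WHITE (7,9): turn R to N, flip to black, move to (6,9). |black|=10
Step 9: on BLACK (6,9): turn L to W, flip to white, move to (6,8). |black|=9
Step 10: on BLACK (6,8): turn L to S, flip to white, move to (7,8). |black|=8
Step 11: on BLACK (7,8): turn L to E, flip to white, move to (7,9). |black|=7

Answer: 7 9 E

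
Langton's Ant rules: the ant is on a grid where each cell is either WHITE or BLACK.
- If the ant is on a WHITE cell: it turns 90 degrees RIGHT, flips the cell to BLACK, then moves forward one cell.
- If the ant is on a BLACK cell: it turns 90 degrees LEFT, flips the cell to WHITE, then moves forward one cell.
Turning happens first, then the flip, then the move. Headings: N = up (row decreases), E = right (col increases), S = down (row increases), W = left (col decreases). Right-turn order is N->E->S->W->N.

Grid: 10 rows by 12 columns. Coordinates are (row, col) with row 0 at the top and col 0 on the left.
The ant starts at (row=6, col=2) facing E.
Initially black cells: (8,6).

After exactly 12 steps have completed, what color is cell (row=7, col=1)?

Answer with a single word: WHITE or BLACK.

Step 1: on WHITE (6,2): turn R to S, flip to black, move to (7,2). |black|=2
Step 2: on WHITE (7,2): turn R to W, flip to black, move to (7,1). |black|=3
Step 3: on WHITE (7,1): turn R to N, flip to black, move to (6,1). |black|=4
Step 4: on WHITE (6,1): turn R to E, flip to black, move to (6,2). |black|=5
Step 5: on BLACK (6,2): turn L to N, flip to white, move to (5,2). |black|=4
Step 6: on WHITE (5,2): turn R to E, flip to black, move to (5,3). |black|=5
Step 7: on WHITE (5,3): turn R to S, flip to black, move to (6,3). |black|=6
Step 8: on WHITE (6,3): turn R to W, flip to black, move to (6,2). |black|=7
Step 9: on WHITE (6,2): turn R to N, flip to black, move to (5,2). |black|=8
Step 10: on BLACK (5,2): turn L to W, flip to white, move to (5,1). |black|=7
Step 11: on WHITE (5,1): turn R to N, flip to black, move to (4,1). |black|=8
Step 12: on WHITE (4,1): turn R to E, flip to black, move to (4,2). |black|=9

Answer: BLACK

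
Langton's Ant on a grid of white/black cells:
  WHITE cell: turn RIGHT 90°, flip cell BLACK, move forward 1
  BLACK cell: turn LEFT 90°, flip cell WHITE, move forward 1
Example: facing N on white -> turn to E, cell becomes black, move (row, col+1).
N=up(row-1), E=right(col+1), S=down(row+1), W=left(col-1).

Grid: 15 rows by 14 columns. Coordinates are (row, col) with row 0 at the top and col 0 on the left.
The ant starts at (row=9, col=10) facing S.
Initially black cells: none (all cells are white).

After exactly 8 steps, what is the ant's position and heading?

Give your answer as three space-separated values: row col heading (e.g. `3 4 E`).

Answer: 9 10 N

Derivation:
Step 1: on WHITE (9,10): turn R to W, flip to black, move to (9,9). |black|=1
Step 2: on WHITE (9,9): turn R to N, flip to black, move to (8,9). |black|=2
Step 3: on WHITE (8,9): turn R to E, flip to black, move to (8,10). |black|=3
Step 4: on WHITE (8,10): turn R to S, flip to black, move to (9,10). |black|=4
Step 5: on BLACK (9,10): turn L to E, flip to white, move to (9,11). |black|=3
Step 6: on WHITE (9,11): turn R to S, flip to black, move to (10,11). |black|=4
Step 7: on WHITE (10,11): turn R to W, flip to black, move to (10,10). |black|=5
Step 8: on WHITE (10,10): turn R to N, flip to black, move to (9,10). |black|=6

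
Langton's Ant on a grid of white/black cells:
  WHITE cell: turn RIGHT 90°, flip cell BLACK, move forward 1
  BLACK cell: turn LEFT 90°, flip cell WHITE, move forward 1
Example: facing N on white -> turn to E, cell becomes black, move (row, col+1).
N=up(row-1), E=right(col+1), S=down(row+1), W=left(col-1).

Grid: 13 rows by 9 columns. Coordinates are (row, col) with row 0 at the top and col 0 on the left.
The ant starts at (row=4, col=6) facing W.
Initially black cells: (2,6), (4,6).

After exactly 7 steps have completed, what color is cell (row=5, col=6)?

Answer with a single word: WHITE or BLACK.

Step 1: on BLACK (4,6): turn L to S, flip to white, move to (5,6). |black|=1
Step 2: on WHITE (5,6): turn R to W, flip to black, move to (5,5). |black|=2
Step 3: on WHITE (5,5): turn R to N, flip to black, move to (4,5). |black|=3
Step 4: on WHITE (4,5): turn R to E, flip to black, move to (4,6). |black|=4
Step 5: on WHITE (4,6): turn R to S, flip to black, move to (5,6). |black|=5
Step 6: on BLACK (5,6): turn L to E, flip to white, move to (5,7). |black|=4
Step 7: on WHITE (5,7): turn R to S, flip to black, move to (6,7). |black|=5

Answer: WHITE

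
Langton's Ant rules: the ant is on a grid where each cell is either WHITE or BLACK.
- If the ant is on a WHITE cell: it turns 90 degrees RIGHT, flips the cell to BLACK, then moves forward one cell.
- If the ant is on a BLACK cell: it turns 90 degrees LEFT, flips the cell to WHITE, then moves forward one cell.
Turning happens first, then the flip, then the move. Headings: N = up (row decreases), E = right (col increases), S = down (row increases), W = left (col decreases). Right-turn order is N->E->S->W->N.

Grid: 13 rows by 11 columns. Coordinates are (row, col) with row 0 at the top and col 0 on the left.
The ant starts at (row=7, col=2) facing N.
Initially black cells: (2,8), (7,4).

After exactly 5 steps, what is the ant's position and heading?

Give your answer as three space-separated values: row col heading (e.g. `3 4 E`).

Step 1: on WHITE (7,2): turn R to E, flip to black, move to (7,3). |black|=3
Step 2: on WHITE (7,3): turn R to S, flip to black, move to (8,3). |black|=4
Step 3: on WHITE (8,3): turn R to W, flip to black, move to (8,2). |black|=5
Step 4: on WHITE (8,2): turn R to N, flip to black, move to (7,2). |black|=6
Step 5: on BLACK (7,2): turn L to W, flip to white, move to (7,1). |black|=5

Answer: 7 1 W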